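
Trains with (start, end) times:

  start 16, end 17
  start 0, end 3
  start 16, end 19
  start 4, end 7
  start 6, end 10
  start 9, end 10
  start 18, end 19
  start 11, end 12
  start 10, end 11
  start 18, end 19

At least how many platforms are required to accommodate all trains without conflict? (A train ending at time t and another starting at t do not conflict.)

starts: [0, 4, 6, 9, 10, 11, 16, 16, 18, 18]
ends:   [3, 7, 10, 10, 11, 12, 17, 19, 19, 19]
s0→1 e3→0 s4→1 s6→2 e7→1 s9→2 e10→1 e10→0 s10→1 e11→0 s11→1 e12→0 s16→1 s16→2 e17→1 s18→2 s18→3  — peak 3.

3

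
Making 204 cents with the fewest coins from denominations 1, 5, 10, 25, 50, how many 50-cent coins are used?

4

204 = 4×50 + 4×1
Count of 50: 4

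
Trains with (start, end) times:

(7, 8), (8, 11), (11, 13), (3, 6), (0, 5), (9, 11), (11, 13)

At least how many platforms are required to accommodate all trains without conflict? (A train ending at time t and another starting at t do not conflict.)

Count concurrent intervals with a sweep; the peak is the room count.
starts: [0, 3, 7, 8, 9, 11, 11]
ends:   [5, 6, 8, 11, 11, 13, 13]
s0→1 s3→2  — peak 2.

2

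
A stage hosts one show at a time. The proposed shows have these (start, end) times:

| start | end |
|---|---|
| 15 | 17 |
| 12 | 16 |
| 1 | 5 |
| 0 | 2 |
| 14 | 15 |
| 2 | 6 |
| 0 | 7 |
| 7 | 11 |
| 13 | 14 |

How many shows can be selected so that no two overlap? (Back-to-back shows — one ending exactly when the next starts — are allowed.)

Greedy by earliest finish: after sorting by end time, pick each interval compatible with the last pick.
Sorted by end: (0,2)  (1,5)  (2,6)  (0,7)  (7,11)  (13,14)  (14,15)  (12,16)  (15,17)
take (0,2); take (2,6); take (7,11); take (13,14); take (14,15); skip (12,16); take (15,17).
Selected 6 shows.

6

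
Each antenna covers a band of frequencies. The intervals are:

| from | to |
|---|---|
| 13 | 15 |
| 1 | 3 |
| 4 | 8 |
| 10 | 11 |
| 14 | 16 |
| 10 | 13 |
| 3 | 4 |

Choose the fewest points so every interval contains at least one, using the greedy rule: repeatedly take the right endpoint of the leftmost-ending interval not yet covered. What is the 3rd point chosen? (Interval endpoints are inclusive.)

11

Sort by right endpoint; whenever an interval is uncovered, place a point at its right end.
Sorted: [1,3] [3,4] [4,8] [10,11] [10,13] [13,15] [14,16]
{[1,3],[3,4]} hit by 3; {[4,8]} hit by 8; {[10,11],[10,13]} hit by 11; {[13,15],[14,16]} hit by 15.
Points: 3, 8, 11, 15 (4 total).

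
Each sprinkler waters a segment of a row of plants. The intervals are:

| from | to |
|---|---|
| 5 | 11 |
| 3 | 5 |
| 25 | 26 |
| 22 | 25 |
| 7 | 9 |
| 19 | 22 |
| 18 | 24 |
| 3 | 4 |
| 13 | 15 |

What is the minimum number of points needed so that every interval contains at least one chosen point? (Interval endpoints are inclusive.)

5

Process intervals by earliest right end; each time one isn't hit yet, stab at its right endpoint.
Sorted: [3,4] [3,5] [7,9] [5,11] [13,15] [19,22] [18,24] [22,25] [25,26]
{[3,4],[3,5]} hit by 4; {[7,9],[5,11]} hit by 9; {[13,15]} hit by 15; {[19,22],[18,24],[22,25]} hit by 22; {[25,26]} hit by 26.
Points: 4, 9, 15, 22, 26 (5 total).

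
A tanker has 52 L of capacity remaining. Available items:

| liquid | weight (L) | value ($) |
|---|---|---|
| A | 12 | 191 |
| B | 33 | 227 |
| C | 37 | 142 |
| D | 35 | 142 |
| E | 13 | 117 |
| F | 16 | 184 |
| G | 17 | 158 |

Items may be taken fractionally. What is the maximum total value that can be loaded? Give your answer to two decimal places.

Order: A (191/12=15.92) > F (184/16=11.50) > G (158/17=9.29) > E (117/13=9.00) > B (227/33=6.88) > D (142/35=4.06) > C (142/37=3.84)
Fill: take A (12 @ 191) → take F (16 @ 184) → take G (17 @ 158) → take 7/13 of E → 63.00; 52/52 used.
Total value = 596.00

596.00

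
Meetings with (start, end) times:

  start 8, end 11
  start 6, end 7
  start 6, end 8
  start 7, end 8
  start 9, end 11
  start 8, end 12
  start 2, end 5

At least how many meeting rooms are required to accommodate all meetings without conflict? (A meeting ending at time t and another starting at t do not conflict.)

Events (time:±→running): 2:+→1 5:-→0 6:+→1 6:+→2 7:-→1 7:+→2 8:-→1 8:-→0 8:+→1 8:+→2 9:+→3 … peak 3.

3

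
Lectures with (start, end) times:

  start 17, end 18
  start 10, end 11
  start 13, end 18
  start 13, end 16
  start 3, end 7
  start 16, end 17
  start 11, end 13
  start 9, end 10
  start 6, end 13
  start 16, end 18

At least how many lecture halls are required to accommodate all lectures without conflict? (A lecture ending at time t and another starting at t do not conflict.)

3

The answer is the maximum number of intervals overlapping at any instant.
starts: [3, 6, 9, 10, 11, 13, 13, 16, 16, 17]
ends:   [7, 10, 11, 13, 13, 16, 17, 18, 18, 18]
s3→1 s6→2 e7→1 s9→2 e10→1 s10→2 e11→1 s11→2 e13→1 e13→0 s13→1 s13→2 e16→1 s16→2 s16→3  — peak 3.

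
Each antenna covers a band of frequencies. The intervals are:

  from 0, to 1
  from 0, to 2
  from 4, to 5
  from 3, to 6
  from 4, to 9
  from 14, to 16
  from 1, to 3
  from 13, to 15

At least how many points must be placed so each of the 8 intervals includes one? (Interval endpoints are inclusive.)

Sorted: [0,1] [0,2] [1,3] [4,5] [3,6] [4,9] [13,15] [14,16]
{[0,1],[0,2],[1,3]} hit by 1; {[4,5],[3,6],[4,9]} hit by 5; {[13,15],[14,16]} hit by 15.
Points: 1, 5, 15 (3 total).

3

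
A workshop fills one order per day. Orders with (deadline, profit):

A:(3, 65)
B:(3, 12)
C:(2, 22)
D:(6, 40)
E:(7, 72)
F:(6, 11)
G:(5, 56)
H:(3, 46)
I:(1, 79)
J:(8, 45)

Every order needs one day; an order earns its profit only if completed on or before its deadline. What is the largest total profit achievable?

414

By profit: I(d1,79), E(d7,72), A(d3,65), G(d5,56), H(d3,46), J(d8,45), D(d6,40), C(d2,22), B(d3,12), F(d6,11)
I→slot 1; E→slot 7; A→slot 3; G→slot 5; H→slot 2; J→slot 8; D→slot 6; C skipped; B skipped; F→slot 4.
Profit = 79 + 46 + 65 + 11 + 56 + 40 + 72 + 45 = 414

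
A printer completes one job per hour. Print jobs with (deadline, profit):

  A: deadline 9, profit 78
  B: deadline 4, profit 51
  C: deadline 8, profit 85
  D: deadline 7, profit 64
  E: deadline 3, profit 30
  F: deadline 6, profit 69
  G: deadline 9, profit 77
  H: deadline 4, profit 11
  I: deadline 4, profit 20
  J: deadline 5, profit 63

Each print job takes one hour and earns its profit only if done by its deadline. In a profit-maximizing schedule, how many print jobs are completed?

Take jobs in profit order; each goes to the latest open slot no later than its deadline.
By profit: C(d8,85), A(d9,78), G(d9,77), F(d6,69), D(d7,64), J(d5,63), B(d4,51), E(d3,30), I(d4,20), H(d4,11)
C→slot 8; A→slot 9; G→slot 7; F→slot 6; D→slot 5; J→slot 4; B→slot 3; E→slot 2; I→slot 1; H skipped.
9 of 10 scheduled.

9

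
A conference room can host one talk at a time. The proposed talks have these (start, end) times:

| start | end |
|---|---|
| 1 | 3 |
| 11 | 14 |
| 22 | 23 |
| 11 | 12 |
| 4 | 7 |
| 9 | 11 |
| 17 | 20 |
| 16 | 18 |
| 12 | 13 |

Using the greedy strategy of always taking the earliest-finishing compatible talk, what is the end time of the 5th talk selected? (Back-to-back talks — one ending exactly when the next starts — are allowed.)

Sorted by end: (1,3)  (4,7)  (9,11)  (11,12)  (12,13)  (11,14)  (16,18)  (17,20)  (22,23)
take (1,3); take (4,7); take (9,11); take (11,12); take (12,13); skip (11,14); take (16,18); take (22,23).
Selected: (1,3) (4,7) (9,11) (11,12) (12,13) (16,18) (22,23)

13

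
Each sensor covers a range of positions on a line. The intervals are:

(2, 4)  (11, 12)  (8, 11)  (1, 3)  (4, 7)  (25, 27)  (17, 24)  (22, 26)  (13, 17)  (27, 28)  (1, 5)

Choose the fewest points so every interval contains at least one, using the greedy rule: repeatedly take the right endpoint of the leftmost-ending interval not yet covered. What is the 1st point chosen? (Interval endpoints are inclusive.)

Sort by right endpoint; whenever an interval is uncovered, place a point at its right end.
Sorted: [1,3] [2,4] [1,5] [4,7] [8,11] [11,12] [13,17] [17,24] [22,26] [25,27] [27,28]
{[1,3],[2,4],[1,5]} hit by 3; {[4,7]} hit by 7; {[8,11],[11,12]} hit by 11; {[13,17],[17,24]} hit by 17; {[22,26],[25,27]} hit by 26; {[27,28]} hit by 28.
Points: 3, 7, 11, 17, 26, 28 (6 total).

3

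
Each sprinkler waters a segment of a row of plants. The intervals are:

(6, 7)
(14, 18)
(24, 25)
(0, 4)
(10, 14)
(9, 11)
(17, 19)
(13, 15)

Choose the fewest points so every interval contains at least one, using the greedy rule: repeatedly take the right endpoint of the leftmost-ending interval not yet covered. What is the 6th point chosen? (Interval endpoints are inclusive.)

25

By right end: [0,4]  [6,7]  [9,11]  [10,14]  [13,15]  [14,18]  [17,19]  [24,25]
[0,4] uncovered → point at 4; [6,7] uncovered → point at 7; [9,11] uncovered → point at 11; [13,15] uncovered → point at 15; [17,19] uncovered → point at 19; [24,25] uncovered → point at 25.
Points: 4, 7, 11, 15, 19, 25 (6 total).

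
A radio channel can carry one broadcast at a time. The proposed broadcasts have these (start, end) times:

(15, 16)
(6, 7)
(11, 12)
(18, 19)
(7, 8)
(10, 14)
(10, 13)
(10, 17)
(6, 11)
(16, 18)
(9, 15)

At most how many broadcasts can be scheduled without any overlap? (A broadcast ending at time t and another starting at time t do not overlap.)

6

Greedy by earliest finish: after sorting by end time, pick each interval compatible with the last pick.
Sorted by end: (6,7)  (7,8)  (6,11)  (11,12)  (10,13)  (10,14)  (9,15)  (15,16)  (10,17)  (16,18)  (18,19)
take (6,7); take (7,8); skip (6,11); take (11,12); skip (10,14); take (15,16); take (16,18); take (18,19).
Selected 6 broadcasts.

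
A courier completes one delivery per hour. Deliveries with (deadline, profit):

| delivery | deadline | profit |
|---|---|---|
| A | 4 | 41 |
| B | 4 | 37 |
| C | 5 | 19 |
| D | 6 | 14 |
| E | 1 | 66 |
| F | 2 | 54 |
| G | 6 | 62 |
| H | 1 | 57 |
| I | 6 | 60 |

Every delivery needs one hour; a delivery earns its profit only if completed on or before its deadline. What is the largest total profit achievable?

320

Profit order: E=66 G=62 I=60 H=57 F=54 A=41 B=37 C=19 D=14
Assign: E→slot 1, G→slot 6, I→slot 5, H skipped, F→slot 2, A→slot 4, B→slot 3, C skipped, D skipped.
Slots: [1:E] [2:F] [3:B] [4:A] [5:I] [6:G]
Profit = 66 + 54 + 37 + 41 + 60 + 62 = 320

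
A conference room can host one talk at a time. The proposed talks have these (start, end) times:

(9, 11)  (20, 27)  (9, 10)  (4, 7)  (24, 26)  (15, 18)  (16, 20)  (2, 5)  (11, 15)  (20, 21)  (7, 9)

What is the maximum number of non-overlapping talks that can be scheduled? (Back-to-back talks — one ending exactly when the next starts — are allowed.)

7

Greedy by earliest finish: after sorting by end time, pick each interval compatible with the last pick.
Sorted by end: (2,5)  (4,7)  (7,9)  (9,10)  (9,11)  (11,15)  (15,18)  (16,20)  (20,21)  (24,26)  (20,27)
take (2,5); take (7,9); take (9,10); skip (9,11); take (11,15); take (15,18); take (20,21); take (24,26).
Selected 7 talks.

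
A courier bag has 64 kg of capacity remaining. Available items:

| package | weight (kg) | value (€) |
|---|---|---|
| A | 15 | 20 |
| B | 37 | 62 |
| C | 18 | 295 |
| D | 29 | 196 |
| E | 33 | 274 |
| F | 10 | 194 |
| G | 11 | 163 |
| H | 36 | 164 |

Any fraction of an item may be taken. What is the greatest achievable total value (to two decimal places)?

Order: F (194/10=19.40) > C (295/18=16.39) > G (163/11=14.82) > E (274/33=8.30) > D (196/29=6.76) > H (164/36=4.56) > B (62/37=1.68) > A (20/15=1.33)
Fill: take F (10 @ 194) → take C (18 @ 295) → take G (11 @ 163) → take 25/33 of E → 207.58; 64/64 used.
Total value = 859.58

859.58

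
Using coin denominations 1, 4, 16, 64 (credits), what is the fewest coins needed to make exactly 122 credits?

122 − 1×64→58 − 3×16→10 − 2×4→2 − 2×1→0
Total coins = 1 + 3 + 2 + 2 = 8

8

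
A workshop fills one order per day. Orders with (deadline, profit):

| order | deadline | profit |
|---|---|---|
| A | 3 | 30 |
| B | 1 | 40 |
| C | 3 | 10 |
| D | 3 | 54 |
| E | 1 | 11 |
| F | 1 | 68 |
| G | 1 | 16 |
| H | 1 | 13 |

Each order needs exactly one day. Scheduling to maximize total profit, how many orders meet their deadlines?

3

Sort by profit descending; place each in the latest free slot ≤ its deadline.
By profit: F(d1,68), D(d3,54), B(d1,40), A(d3,30), G(d1,16), H(d1,13), E(d1,11), C(d3,10)
F→slot 1; D→slot 3; B skipped; A→slot 2; G skipped; H skipped; E skipped; C skipped.
3 of 8 scheduled.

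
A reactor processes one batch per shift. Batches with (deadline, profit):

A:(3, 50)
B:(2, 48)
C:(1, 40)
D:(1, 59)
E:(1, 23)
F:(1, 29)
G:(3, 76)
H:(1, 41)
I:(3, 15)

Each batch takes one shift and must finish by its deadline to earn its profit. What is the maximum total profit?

Take jobs in profit order; each goes to the latest open slot no later than its deadline.
By profit: G(d3,76), D(d1,59), A(d3,50), B(d2,48), H(d1,41), C(d1,40), F(d1,29), E(d1,23), I(d3,15)
G→slot 3; D→slot 1; A→slot 2; B skipped; H skipped; C skipped; F skipped; E skipped; I skipped.
Profit = 59 + 50 + 76 = 185

185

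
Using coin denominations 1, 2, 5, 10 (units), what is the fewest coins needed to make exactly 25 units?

Greedy: take as many of the largest coin as possible, then repeat with the remainder.
25 = 2×10 + 1×5
Total coins = 2 + 1 = 3

3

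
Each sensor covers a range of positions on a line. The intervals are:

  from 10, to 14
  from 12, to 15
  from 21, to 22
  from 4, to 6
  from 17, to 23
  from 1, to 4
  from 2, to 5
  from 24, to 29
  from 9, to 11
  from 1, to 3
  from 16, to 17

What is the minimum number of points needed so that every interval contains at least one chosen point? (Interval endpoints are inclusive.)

Sorted: [1,3] [1,4] [2,5] [4,6] [9,11] [10,14] [12,15] [16,17] [21,22] [17,23] [24,29]
{[1,3],[1,4],[2,5]} hit by 3; {[4,6]} hit by 6; {[9,11],[10,14]} hit by 11; {[12,15]} hit by 15; {[16,17]} hit by 17; {[21,22],[17,23]} hit by 22; {[24,29]} hit by 29.
Points: 3, 6, 11, 15, 17, 22, 29 (7 total).

7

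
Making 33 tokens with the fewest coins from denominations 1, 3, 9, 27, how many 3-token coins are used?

2

Greedy: take as many of the largest coin as possible, then repeat with the remainder.
33 = 1×27 + 2×3
Count of 3: 2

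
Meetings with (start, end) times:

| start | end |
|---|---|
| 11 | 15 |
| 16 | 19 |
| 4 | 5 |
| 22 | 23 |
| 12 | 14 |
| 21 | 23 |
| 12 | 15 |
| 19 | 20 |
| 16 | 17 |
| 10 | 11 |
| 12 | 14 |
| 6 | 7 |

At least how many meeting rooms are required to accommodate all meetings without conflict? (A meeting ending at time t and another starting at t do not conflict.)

4

Count concurrent intervals with a sweep; the peak is the room count.
starts: [4, 6, 10, 11, 12, 12, 12, 16, 16, 19, 21, 22]
ends:   [5, 7, 11, 14, 14, 15, 15, 17, 19, 20, 23, 23]
s4→1 e5→0 s6→1 e7→0 s10→1 e11→0 s11→1 s12→2 s12→3 s12→4  — peak 4.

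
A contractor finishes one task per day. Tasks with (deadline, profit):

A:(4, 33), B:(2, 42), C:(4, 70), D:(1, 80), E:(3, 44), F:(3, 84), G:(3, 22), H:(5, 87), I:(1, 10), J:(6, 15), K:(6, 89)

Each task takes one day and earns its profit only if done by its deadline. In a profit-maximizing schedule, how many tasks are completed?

Take jobs in profit order; each goes to the latest open slot no later than its deadline.
Profit order: K=89 H=87 F=84 D=80 C=70 E=44 B=42 A=33 G=22 J=15 I=10
Assign: K→slot 6, H→slot 5, F→slot 3, D→slot 1, C→slot 4, E→slot 2, B skipped, A skipped, G skipped, J skipped, I skipped.
Slots: [1:D] [2:E] [3:F] [4:C] [5:H] [6:K]
6 of 11 scheduled.

6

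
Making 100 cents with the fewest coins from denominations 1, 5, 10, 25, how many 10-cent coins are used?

0

100 − 4×25→0
Count of 10: 0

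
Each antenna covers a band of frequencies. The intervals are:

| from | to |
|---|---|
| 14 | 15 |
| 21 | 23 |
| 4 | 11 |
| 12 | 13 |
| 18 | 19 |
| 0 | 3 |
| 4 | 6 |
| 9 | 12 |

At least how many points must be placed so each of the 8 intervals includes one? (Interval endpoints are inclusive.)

Sorted: [0,3] [4,6] [4,11] [9,12] [12,13] [14,15] [18,19] [21,23]
{[0,3]} hit by 3; {[4,6],[4,11]} hit by 6; {[9,12],[12,13]} hit by 12; {[14,15]} hit by 15; {[18,19]} hit by 19; {[21,23]} hit by 23.
Points: 3, 6, 12, 15, 19, 23 (6 total).

6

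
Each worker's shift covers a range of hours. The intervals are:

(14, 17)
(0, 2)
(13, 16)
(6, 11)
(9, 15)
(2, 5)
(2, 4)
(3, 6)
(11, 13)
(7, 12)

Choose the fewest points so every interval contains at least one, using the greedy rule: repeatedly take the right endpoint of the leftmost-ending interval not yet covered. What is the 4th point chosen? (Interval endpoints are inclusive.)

Sort by right endpoint; whenever an interval is uncovered, place a point at its right end.
Sorted: [0,2] [2,4] [2,5] [3,6] [6,11] [7,12] [11,13] [9,15] [13,16] [14,17]
{[0,2],[2,4],[2,5]} hit by 2; {[3,6],[6,11]} hit by 6; {[7,12],[11,13],[9,15]} hit by 12; {[13,16],[14,17]} hit by 16.
Points: 2, 6, 12, 16 (4 total).

16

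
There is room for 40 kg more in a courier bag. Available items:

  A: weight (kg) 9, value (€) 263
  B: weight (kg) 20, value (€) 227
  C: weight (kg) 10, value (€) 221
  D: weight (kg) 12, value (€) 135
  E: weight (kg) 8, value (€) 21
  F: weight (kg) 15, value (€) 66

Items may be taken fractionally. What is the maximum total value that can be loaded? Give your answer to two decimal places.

Sort by value per unit weight and fill in that order.
Order: A (263/9=29.22) > C (221/10=22.10) > B (227/20=11.35) > D (135/12=11.25) > F (66/15=4.40) > E (21/8=2.62)
Fill: take A (9 @ 263) → take C (10 @ 221) → take B (20 @ 227) → take 1/12 of D → 11.25; 40/40 used.
Total value = 722.25

722.25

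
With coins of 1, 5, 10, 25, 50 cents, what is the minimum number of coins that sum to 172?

172 − 3×50→22 − 2×10→2 − 2×1→0
Total coins = 3 + 2 + 2 = 7

7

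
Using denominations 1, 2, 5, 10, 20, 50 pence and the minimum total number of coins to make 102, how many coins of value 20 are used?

Greedy: take as many of the largest coin as possible, then repeat with the remainder.
102 − 2×50→2 − 1×2→0
Count of 20: 0

0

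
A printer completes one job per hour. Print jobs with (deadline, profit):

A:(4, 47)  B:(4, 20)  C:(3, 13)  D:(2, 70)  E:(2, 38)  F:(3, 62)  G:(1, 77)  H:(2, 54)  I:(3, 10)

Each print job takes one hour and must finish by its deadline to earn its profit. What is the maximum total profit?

256

Sort by profit descending; place each in the latest free slot ≤ its deadline.
Profit order: G=77 D=70 F=62 H=54 A=47 E=38 B=20 C=13 I=10
Assign: G→slot 1, D→slot 2, F→slot 3, H skipped, A→slot 4, E skipped, B skipped, C skipped, I skipped.
Slots: [1:G] [2:D] [3:F] [4:A]
Profit = 77 + 70 + 62 + 47 = 256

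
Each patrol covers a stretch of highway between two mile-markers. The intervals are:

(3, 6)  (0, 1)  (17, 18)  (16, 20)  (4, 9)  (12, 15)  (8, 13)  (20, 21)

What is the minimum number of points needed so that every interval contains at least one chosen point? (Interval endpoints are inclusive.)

Process intervals by earliest right end; each time one isn't hit yet, stab at its right endpoint.
By right end: [0,1]  [3,6]  [4,9]  [8,13]  [12,15]  [17,18]  [16,20]  [20,21]
[0,1] uncovered → point at 1; [3,6] uncovered → point at 6; [8,13] uncovered → point at 13; [17,18] uncovered → point at 18; [20,21] uncovered → point at 21.
Points: 1, 6, 13, 18, 21 (5 total).

5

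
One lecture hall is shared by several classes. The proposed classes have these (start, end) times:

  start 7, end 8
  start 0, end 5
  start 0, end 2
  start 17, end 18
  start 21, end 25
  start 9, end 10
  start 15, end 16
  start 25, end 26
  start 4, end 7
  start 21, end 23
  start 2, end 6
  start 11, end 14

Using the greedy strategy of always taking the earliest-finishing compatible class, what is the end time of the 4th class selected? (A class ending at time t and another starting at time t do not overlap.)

10

Sort by end time and greedily take each interval whose start is ≥ the last chosen end.
By end time: (0,2), (0,5), (2,6), (4,7), (7,8), (9,10), (11,14), (15,16), (17,18), (21,23), (21,25), (25,26).
Pick (0,2); next start ≥ 2 → (2,6); next start ≥ 6 → (7,8); next start ≥ 8 → (9,10); next start ≥ 10 → (11,14); next start ≥ 14 → (15,16); next start ≥ 16 → (17,18); next start ≥ 18 → (21,23); next start ≥ 23 → (25,26).
Selected: (0,2) (2,6) (7,8) (9,10) (11,14) (15,16) (17,18) (21,23) (25,26)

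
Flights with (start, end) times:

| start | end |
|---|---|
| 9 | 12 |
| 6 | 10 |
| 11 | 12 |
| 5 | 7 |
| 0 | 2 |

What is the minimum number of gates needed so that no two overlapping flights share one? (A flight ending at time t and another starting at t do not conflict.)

Count concurrent intervals with a sweep; the peak is the room count.
starts: [0, 5, 6, 9, 11]
ends:   [2, 7, 10, 12, 12]
s0→1 e2→0 s5→1 s6→2  — peak 2.

2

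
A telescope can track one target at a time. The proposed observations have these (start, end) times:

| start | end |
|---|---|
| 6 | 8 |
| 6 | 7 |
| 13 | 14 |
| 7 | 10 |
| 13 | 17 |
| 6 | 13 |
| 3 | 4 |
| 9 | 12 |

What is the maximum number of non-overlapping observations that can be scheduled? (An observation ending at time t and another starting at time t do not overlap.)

4

Greedy by earliest finish: after sorting by end time, pick each interval compatible with the last pick.
By end time: (3,4), (6,7), (6,8), (7,10), (9,12), (6,13), (13,14), (13,17).
Pick (3,4); next start ≥ 4 → (6,7); next start ≥ 7 → (7,10); next start ≥ 10 → (13,14).
Selected 4 observations.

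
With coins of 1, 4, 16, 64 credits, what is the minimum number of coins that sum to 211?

7

211 = 3×64 + 1×16 + 3×1
Total coins = 3 + 1 + 3 = 7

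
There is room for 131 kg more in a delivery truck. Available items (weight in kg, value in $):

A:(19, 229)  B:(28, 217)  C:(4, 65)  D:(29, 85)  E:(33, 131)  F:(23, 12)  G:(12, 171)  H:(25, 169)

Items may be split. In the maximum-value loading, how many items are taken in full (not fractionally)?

Ratios (sorted): C 16.25, G 14.25, A 12.05, B 7.75, H 6.76, E 3.97, D 2.93, F 0.52
take C (4 @ 65); take G (12 @ 171); take A (19 @ 229); take B (28 @ 217); take H (25 @ 169); take E (33 @ 131); take 10/29 of D → 29.31. Capacity used 131/131.
6 item(s) taken whole; one partial (take 10/29 of D).

6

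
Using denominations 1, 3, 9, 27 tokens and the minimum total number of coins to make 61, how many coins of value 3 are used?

2

Use the largest denomination that fits, subtract, and repeat.
61 − 2×27→7 − 2×3→1 − 1×1→0
Count of 3: 2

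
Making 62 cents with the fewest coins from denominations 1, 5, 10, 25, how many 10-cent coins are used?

Greedy: take as many of the largest coin as possible, then repeat with the remainder.
62 = 2×25 + 1×10 + 2×1
Count of 10: 1

1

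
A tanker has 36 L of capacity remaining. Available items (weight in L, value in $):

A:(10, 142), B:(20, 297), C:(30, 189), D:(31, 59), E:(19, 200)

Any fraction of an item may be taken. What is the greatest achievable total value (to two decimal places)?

502.16

Order: B (297/20=14.85) > A (142/10=14.20) > E (200/19=10.53) > C (189/30=6.30) > D (59/31=1.90)
Fill: take B (20 @ 297) → take A (10 @ 142) → take 6/19 of E → 63.16; 36/36 used.
Total value = 502.16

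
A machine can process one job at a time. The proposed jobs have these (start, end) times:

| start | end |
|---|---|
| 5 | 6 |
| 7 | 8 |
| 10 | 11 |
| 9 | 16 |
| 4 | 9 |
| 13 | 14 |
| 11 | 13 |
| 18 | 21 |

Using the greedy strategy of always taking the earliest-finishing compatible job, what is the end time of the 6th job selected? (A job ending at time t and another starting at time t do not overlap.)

Sorted by end: (5,6)  (7,8)  (4,9)  (10,11)  (11,13)  (13,14)  (9,16)  (18,21)
take (5,6); take (7,8); take (10,11); take (11,13); take (13,14); take (18,21).
Selected: (5,6) (7,8) (10,11) (11,13) (13,14) (18,21)

21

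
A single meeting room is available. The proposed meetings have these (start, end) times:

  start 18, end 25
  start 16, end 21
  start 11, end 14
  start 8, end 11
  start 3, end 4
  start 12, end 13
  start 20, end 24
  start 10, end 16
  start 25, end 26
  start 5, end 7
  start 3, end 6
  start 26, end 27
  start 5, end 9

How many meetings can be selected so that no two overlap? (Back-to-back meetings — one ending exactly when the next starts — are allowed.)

7

Order by finish time; keep every interval that doesn't clash with the previous kept one.
Sorted by end: (3,4)  (3,6)  (5,7)  (5,9)  (8,11)  (12,13)  (11,14)  (10,16)  (16,21)  (20,24)  (18,25)  (25,26)  (26,27)
take (3,4); take (5,7); skip (5,9); take (8,11); take (12,13); take (16,21); take (25,26); take (26,27).
Selected 7 meetings.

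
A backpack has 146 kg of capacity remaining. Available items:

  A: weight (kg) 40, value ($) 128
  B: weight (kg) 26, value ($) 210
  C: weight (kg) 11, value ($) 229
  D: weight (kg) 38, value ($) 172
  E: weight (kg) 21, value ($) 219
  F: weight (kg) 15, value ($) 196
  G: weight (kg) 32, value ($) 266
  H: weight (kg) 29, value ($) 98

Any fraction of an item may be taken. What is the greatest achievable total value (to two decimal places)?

Greedy by value/weight ratio, highest first.
Order: C (229/11=20.82) > F (196/15=13.07) > E (219/21=10.43) > G (266/32=8.31) > B (210/26=8.08) > D (172/38=4.53) > H (98/29=3.38) > A (128/40=3.20)
Fill: take C (11 @ 229) → take F (15 @ 196) → take E (21 @ 219) → take G (32 @ 266) → take B (26 @ 210) → take D (38 @ 172) → take 3/29 of H → 10.14; 146/146 used.
Total value = 1302.14

1302.14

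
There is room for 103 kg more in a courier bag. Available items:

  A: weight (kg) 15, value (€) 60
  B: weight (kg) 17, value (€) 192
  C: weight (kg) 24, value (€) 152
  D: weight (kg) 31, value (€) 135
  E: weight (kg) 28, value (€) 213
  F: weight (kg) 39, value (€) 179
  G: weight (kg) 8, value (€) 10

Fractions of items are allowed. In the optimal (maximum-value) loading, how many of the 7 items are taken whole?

3

Ratios (sorted): B 11.29, E 7.61, C 6.33, F 4.59, D 4.35, A 4.00, G 1.25
take B (17 @ 192); take E (28 @ 213); take C (24 @ 152); take 34/39 of F → 156.05. Capacity used 103/103.
3 item(s) taken whole; one partial (take 34/39 of F).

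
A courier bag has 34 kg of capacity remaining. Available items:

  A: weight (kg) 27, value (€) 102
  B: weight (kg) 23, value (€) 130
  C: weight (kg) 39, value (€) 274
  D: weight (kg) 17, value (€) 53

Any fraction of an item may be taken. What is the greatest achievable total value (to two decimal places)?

Sort by value per unit weight and fill in that order.
Order: C (274/39=7.03) > B (130/23=5.65) > A (102/27=3.78) > D (53/17=3.12)
Fill: take 34/39 of C → 238.87; 34/34 used.
Total value = 238.87

238.87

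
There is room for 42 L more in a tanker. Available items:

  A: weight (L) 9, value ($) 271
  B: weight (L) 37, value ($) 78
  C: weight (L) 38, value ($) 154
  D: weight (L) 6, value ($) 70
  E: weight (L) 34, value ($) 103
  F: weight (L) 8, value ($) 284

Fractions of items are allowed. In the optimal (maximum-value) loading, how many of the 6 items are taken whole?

3

Order: F (284/8=35.50) > A (271/9=30.11) > D (70/6=11.67) > C (154/38=4.05) > E (103/34=3.03) > B (78/37=2.11)
Fill: take F (8 @ 284) → take A (9 @ 271) → take D (6 @ 70) → take 19/38 of C → 77.00; 42/42 used.
3 item(s) taken whole; one partial (take 19/38 of C).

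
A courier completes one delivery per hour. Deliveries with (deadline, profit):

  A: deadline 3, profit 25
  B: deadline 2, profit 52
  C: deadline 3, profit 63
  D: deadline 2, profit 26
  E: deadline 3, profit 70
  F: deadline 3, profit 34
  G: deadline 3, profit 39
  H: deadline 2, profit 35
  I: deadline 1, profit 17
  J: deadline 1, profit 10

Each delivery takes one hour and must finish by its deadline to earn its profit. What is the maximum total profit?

By profit: E(d3,70), C(d3,63), B(d2,52), G(d3,39), H(d2,35), F(d3,34), D(d2,26), A(d3,25), I(d1,17), J(d1,10)
E→slot 3; C→slot 2; B→slot 1; G skipped; H skipped; F skipped; D skipped; A skipped; I skipped; J skipped.
Profit = 52 + 63 + 70 = 185

185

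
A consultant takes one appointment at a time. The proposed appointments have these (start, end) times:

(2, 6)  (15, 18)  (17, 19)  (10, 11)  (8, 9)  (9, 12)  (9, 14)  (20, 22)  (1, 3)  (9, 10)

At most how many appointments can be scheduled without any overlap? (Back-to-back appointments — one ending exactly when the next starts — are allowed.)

6

Order by finish time; keep every interval that doesn't clash with the previous kept one.
Sorted by end: (1,3)  (2,6)  (8,9)  (9,10)  (10,11)  (9,12)  (9,14)  (15,18)  (17,19)  (20,22)
take (1,3); take (8,9); take (9,10); take (10,11); skip (9,14); take (15,18); take (20,22).
Selected 6 appointments.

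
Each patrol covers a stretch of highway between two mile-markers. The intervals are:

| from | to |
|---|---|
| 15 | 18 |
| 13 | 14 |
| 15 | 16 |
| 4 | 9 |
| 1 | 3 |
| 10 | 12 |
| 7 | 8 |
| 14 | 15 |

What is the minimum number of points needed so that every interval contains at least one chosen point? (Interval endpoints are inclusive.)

Process intervals by earliest right end; each time one isn't hit yet, stab at its right endpoint.
Sorted: [1,3] [7,8] [4,9] [10,12] [13,14] [14,15] [15,16] [15,18]
{[1,3]} hit by 3; {[7,8],[4,9]} hit by 8; {[10,12]} hit by 12; {[13,14],[14,15]} hit by 14; {[15,16],[15,18]} hit by 16.
Points: 3, 8, 12, 14, 16 (5 total).

5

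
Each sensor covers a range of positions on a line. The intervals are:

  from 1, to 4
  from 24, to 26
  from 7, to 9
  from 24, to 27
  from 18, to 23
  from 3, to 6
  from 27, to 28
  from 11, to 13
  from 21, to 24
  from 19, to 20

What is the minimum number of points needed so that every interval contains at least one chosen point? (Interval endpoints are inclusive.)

6

By right end: [1,4]  [3,6]  [7,9]  [11,13]  [19,20]  [18,23]  [21,24]  [24,26]  [24,27]  [27,28]
[1,4] uncovered → point at 4; [7,9] uncovered → point at 9; [11,13] uncovered → point at 13; [19,20] uncovered → point at 20; [21,24] uncovered → point at 24; [27,28] uncovered → point at 28.
Points: 4, 9, 13, 20, 24, 28 (6 total).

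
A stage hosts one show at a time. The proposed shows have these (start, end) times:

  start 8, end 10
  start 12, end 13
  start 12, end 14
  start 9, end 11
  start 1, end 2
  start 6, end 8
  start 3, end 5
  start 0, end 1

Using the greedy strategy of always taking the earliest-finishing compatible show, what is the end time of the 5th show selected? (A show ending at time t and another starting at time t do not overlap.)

10

Sorted by end: (0,1)  (1,2)  (3,5)  (6,8)  (8,10)  (9,11)  (12,13)  (12,14)
take (0,1); take (1,2); take (3,5); take (6,8); take (8,10); take (12,13).
Selected: (0,1) (1,2) (3,5) (6,8) (8,10) (12,13)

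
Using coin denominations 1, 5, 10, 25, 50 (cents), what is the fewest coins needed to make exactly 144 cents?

Greedy: take as many of the largest coin as possible, then repeat with the remainder.
144 − 2×50→44 − 1×25→19 − 1×10→9 − 1×5→4 − 4×1→0
Total coins = 2 + 1 + 1 + 1 + 4 = 9

9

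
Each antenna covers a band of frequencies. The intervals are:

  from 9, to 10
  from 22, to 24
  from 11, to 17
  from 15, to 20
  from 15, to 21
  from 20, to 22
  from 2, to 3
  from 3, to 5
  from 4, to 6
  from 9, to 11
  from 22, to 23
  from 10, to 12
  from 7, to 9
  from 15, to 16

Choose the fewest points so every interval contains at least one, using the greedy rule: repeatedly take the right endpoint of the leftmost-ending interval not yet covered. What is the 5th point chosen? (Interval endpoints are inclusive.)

16

Process intervals by earliest right end; each time one isn't hit yet, stab at its right endpoint.
By right end: [2,3]  [3,5]  [4,6]  [7,9]  [9,10]  [9,11]  [10,12]  [15,16]  [11,17]  [15,20]  [15,21]  [20,22]  [22,23]  [22,24]
[2,3] uncovered → point at 3; [4,6] uncovered → point at 6; [7,9] uncovered → point at 9; [10,12] uncovered → point at 12; [15,16] uncovered → point at 16; [20,22] uncovered → point at 22.
Points: 3, 6, 9, 12, 16, 22 (6 total).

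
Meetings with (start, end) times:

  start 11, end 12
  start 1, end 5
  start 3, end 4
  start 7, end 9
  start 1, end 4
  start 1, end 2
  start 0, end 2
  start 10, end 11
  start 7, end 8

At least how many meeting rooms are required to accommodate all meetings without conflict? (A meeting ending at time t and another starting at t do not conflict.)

4

The answer is the maximum number of intervals overlapping at any instant.
Events (time:±→running): 0:+→1 1:+→2 1:+→3 1:+→4 … peak 4.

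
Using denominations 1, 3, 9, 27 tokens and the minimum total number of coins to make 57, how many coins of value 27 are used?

Use the largest denomination that fits, subtract, and repeat.
57 = 2×27 + 1×3
Count of 27: 2

2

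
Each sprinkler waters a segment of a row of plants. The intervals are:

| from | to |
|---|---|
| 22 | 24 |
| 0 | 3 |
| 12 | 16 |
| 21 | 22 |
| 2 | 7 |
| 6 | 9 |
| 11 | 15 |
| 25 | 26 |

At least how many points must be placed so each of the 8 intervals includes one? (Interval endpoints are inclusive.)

5

Sorted: [0,3] [2,7] [6,9] [11,15] [12,16] [21,22] [22,24] [25,26]
{[0,3],[2,7]} hit by 3; {[6,9]} hit by 9; {[11,15],[12,16]} hit by 15; {[21,22],[22,24]} hit by 22; {[25,26]} hit by 26.
Points: 3, 9, 15, 22, 26 (5 total).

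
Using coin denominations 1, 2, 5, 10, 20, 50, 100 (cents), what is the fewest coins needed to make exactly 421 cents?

421 − 4×100→21 − 1×20→1 − 1×1→0
Total coins = 4 + 1 + 1 = 6

6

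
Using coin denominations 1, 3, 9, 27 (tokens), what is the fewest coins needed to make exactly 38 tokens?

4

Use the largest denomination that fits, subtract, and repeat.
38 − 1×27→11 − 1×9→2 − 2×1→0
Total coins = 1 + 1 + 2 = 4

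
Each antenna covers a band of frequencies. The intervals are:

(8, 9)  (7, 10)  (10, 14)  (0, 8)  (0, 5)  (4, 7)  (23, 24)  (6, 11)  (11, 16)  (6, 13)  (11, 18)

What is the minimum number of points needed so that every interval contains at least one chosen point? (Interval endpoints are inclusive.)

4

Sorted: [0,5] [4,7] [0,8] [8,9] [7,10] [6,11] [6,13] [10,14] [11,16] [11,18] [23,24]
{[0,5],[4,7],[0,8]} hit by 5; {[8,9],[7,10],[6,11],[6,13]} hit by 9; {[10,14],[11,16],[11,18]} hit by 14; {[23,24]} hit by 24.
Points: 5, 9, 14, 24 (4 total).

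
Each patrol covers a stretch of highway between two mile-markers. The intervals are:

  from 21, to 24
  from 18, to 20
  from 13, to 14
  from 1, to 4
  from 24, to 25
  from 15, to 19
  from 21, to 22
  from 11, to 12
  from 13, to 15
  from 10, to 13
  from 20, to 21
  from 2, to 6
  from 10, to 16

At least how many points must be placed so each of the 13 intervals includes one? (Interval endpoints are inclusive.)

6

Process intervals by earliest right end; each time one isn't hit yet, stab at its right endpoint.
By right end: [1,4]  [2,6]  [11,12]  [10,13]  [13,14]  [13,15]  [10,16]  [15,19]  [18,20]  [20,21]  [21,22]  [21,24]  [24,25]
[1,4] uncovered → point at 4; [11,12] uncovered → point at 12; [13,14] uncovered → point at 14; [15,19] uncovered → point at 19; [20,21] uncovered → point at 21; [24,25] uncovered → point at 25.
Points: 4, 12, 14, 19, 21, 25 (6 total).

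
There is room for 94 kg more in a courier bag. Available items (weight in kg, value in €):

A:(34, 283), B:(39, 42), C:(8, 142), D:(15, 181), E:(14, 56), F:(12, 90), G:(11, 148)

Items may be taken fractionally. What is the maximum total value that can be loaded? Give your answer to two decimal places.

Sort by value per unit weight and fill in that order.
Order: C (142/8=17.75) > G (148/11=13.45) > D (181/15=12.07) > A (283/34=8.32) > F (90/12=7.50) > E (56/14=4.00) > B (42/39=1.08)
Fill: take C (8 @ 142) → take G (11 @ 148) → take D (15 @ 181) → take A (34 @ 283) → take F (12 @ 90) → take E (14 @ 56); 94/94 used.
Total value = 900.00

900.00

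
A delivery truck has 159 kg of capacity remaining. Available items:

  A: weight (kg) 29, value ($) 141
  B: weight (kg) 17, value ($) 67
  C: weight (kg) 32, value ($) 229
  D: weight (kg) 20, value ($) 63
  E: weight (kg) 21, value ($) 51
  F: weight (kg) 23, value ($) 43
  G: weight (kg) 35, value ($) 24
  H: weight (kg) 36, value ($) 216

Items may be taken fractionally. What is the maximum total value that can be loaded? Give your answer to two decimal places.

774.48

Sort by value per unit weight and fill in that order.
Order: C (229/32=7.16) > H (216/36=6.00) > A (141/29=4.86) > B (67/17=3.94) > D (63/20=3.15) > E (51/21=2.43) > F (43/23=1.87) > G (24/35=0.69)
Fill: take C (32 @ 229) → take H (36 @ 216) → take A (29 @ 141) → take B (17 @ 67) → take D (20 @ 63) → take E (21 @ 51) → take 4/23 of F → 7.48; 159/159 used.
Total value = 774.48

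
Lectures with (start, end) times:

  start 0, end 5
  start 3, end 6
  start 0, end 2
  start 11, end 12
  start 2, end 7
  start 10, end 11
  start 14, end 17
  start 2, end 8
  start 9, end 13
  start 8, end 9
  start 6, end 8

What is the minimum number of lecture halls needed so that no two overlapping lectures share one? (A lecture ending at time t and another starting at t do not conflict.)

Count concurrent intervals with a sweep; the peak is the room count.
Events (time:±→running): 0:+→1 0:+→2 2:-→1 2:+→2 2:+→3 3:+→4 … peak 4.

4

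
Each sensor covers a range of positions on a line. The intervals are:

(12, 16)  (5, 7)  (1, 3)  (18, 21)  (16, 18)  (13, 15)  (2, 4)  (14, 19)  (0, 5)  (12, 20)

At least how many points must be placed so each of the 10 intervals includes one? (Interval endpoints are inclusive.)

Sorted: [1,3] [2,4] [0,5] [5,7] [13,15] [12,16] [16,18] [14,19] [12,20] [18,21]
{[1,3],[2,4],[0,5]} hit by 3; {[5,7]} hit by 7; {[13,15],[12,16]} hit by 15; {[16,18],[14,19],[12,20],[18,21]} hit by 18.
Points: 3, 7, 15, 18 (4 total).

4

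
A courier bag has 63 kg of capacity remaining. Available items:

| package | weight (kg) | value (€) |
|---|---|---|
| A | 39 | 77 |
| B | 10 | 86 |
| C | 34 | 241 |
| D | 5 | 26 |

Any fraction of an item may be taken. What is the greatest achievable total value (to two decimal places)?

Sort by value per unit weight and fill in that order.
Order: B (86/10=8.60) > C (241/34=7.09) > D (26/5=5.20) > A (77/39=1.97)
Fill: take B (10 @ 86) → take C (34 @ 241) → take D (5 @ 26) → take 14/39 of A → 27.64; 63/63 used.
Total value = 380.64

380.64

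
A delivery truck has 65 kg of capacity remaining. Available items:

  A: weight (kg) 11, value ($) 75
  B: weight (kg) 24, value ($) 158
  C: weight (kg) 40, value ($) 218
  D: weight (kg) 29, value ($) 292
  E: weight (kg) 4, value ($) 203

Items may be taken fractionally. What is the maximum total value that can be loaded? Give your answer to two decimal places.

Ratios (sorted): E 50.75, D 10.07, A 6.82, B 6.58, C 5.45
take E (4 @ 203); take D (29 @ 292); take A (11 @ 75); take 21/24 of B → 138.25. Capacity used 65/65.
Total value = 708.25

708.25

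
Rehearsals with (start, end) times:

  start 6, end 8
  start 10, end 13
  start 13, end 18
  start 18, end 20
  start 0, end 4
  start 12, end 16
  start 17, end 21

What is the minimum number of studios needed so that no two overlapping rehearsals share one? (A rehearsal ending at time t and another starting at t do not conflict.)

starts: [0, 6, 10, 12, 13, 17, 18]
ends:   [4, 8, 13, 16, 18, 20, 21]
s0→1 e4→0 s6→1 e8→0 s10→1 s12→2  — peak 2.

2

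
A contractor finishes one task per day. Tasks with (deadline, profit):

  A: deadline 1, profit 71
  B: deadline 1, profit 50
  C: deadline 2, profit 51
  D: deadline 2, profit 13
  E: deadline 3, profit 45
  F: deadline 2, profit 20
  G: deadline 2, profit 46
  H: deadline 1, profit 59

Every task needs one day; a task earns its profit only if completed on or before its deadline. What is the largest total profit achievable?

Sort by profit descending; place each in the latest free slot ≤ its deadline.
Profit order: A=71 H=59 C=51 B=50 G=46 E=45 F=20 D=13
Assign: A→slot 1, H skipped, C→slot 2, B skipped, G skipped, E→slot 3, F skipped, D skipped.
Slots: [1:A] [2:C] [3:E]
Profit = 71 + 51 + 45 = 167

167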